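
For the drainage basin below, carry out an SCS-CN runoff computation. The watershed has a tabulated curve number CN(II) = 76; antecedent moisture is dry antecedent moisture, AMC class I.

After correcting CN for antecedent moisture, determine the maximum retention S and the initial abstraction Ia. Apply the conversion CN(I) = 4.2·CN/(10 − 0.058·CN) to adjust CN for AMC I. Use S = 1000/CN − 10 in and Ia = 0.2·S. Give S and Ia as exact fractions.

S = 1000/133 in ≈ 7.519 in; Ia = 200/133 in ≈ 1.504 in

Adjust CN=76 to AMC I: 4.2·76/(10 − 0.058·76) → (1596/5) ÷ (699/125) = 13300/233 ≈ 57.082
Retention S: 1000/CN − 10 with CN=57.082 → S = 1000/133 ≈ 7.519 in
Ia = 0.2S: 0.2·7.519 = 1.504 in (exactly 200/133)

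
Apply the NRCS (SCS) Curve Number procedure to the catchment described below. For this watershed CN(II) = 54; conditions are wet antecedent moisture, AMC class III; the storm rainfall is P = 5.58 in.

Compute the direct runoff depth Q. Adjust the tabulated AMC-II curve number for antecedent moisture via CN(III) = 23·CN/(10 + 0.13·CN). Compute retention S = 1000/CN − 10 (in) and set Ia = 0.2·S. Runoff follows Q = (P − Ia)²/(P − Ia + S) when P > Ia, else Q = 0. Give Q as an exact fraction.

Q = 42680089/15569550 in ≈ 2.741 in

Wet (AMC III): CN(III) = 23·54/(10 + 0.13·54) = 1242/(851/50) = 2700/37 ≈ 72.973
S = 1000/(2700/37) − 10 = 100/27 in ≈ 3.704 in
Ia = 0.2·(100/27) = 20/27 in ≈ 0.741 in
Excess rainfall: 5.580 − 0.741 = 4.839 in; P > Ia so Q > 0
Runoff Q = (P−Ia)²/(P−Ia+S) = (4.839)²/(4.839+3.704) = 42680089/15569550 ≈ 2.741 in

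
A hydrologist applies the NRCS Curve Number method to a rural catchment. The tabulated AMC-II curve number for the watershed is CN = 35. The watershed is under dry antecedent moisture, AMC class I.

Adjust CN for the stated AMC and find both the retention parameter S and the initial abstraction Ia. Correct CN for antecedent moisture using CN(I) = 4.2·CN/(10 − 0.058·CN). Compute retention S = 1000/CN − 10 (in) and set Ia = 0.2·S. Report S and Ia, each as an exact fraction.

CN(I) from CN(II)=35: (4.2·35)/(10 − 0.058·35) = 14700/797 ≈ 18.444
Retention S: 1000/CN − 10 with CN=18.444 → S = 6500/147 ≈ 44.218 in
Ia = 0.2·(6500/147) = 1300/147 in ≈ 8.844 in

S = 6500/147 in ≈ 44.218 in; Ia = 1300/147 in ≈ 8.844 in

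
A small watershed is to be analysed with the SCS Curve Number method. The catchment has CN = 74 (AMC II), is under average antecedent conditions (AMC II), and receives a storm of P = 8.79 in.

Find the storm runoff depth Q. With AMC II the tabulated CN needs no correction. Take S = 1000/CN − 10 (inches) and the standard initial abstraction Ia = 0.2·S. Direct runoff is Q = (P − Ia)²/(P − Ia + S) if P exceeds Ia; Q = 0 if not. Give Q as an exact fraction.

Average conditions: CN = 74 (no AMC adjustment).
Retention S: 1000/CN − 10 with CN=74.000 → S = 130/37 ≈ 3.514 in
Ia = 0.2S: 0.2·3.514 = 0.703 in (exactly 26/37)
Since P=8.790 > Ia=0.703: effective rainfall P−Ia = 29923/3700 in
Runoff Q = (P−Ia)²/(P−Ia+S) = (8.087)²/(8.087+3.514) = 895385929/158815100 ≈ 5.638 in

Q = 895385929/158815100 in ≈ 5.638 in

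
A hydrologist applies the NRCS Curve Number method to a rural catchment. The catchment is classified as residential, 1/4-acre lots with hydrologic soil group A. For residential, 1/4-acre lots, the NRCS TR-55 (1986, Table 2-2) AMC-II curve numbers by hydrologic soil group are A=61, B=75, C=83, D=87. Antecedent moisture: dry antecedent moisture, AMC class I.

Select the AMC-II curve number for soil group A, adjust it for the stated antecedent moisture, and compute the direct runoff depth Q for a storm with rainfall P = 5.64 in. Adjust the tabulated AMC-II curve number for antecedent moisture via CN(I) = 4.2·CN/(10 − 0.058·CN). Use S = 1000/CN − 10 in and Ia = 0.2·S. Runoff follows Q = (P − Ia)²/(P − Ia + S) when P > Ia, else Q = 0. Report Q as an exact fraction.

NRCS table: residential, 1/4-acre lots, soil group A → CN(II) = 61
CN(I) from CN(II)=61: (4.2·61)/(10 − 0.058·61) = 42700/1077 ≈ 39.647
Max retention: S = 1000/(42700/1077) − 10 = 6500/427 in (≈ 15.222 in)
Ia = 0.2S: 0.2·15.222 = 3.044 in (exactly 1300/427)
Since P=5.640 > Ia=3.044: effective rainfall P−Ia = 27707/10675 in
Q: (27707/10675)² ÷ (190207/10675) = 767677849/2030459725 in (≈ 0.378 in)

Q = 767677849/2030459725 in ≈ 0.378 in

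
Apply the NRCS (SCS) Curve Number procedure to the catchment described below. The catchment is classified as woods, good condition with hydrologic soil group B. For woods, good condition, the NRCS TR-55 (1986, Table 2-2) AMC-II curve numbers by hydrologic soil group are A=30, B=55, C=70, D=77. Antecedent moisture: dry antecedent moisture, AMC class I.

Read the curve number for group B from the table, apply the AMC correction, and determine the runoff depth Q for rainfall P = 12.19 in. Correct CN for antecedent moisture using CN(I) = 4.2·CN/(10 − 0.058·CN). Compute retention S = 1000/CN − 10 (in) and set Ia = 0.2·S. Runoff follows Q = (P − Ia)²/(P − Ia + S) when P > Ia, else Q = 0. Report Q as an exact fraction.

Q = 4078482769/1646745100 in ≈ 2.477 in

NRCS table: woods, good condition, soil group B → CN(II) = 55
Adjust CN=55 to AMC I: 4.2·55/(10 − 0.058·55) → 231 ÷ (681/100) = 7700/227 ≈ 33.921
Max retention: S = 1000/(7700/227) − 10 = 1500/77 in (≈ 19.481 in)
Ia = 0.2·(1500/77) = 300/77 in ≈ 3.896 in
P − Ia = 12.190 − 3.896 = 63863/7700 ≈ 8.294 in (> 0, runoff occurs)
Q = (63863/7700)²/((63863/7700) + 1500/77) = (4078482769/59290000)/(213863/7700) = 4078482769/1646745100 in ≈ 2.477 in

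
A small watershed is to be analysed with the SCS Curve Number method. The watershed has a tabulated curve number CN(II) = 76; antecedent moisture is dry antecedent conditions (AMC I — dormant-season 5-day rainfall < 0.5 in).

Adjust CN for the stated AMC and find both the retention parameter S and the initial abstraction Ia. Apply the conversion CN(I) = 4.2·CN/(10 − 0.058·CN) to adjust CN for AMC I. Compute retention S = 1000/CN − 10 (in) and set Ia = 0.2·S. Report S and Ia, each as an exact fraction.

S = 1000/133 in ≈ 7.519 in; Ia = 200/133 in ≈ 1.504 in

Dry (AMC I): CN(I) = 4.2·76/(10 − 0.058·76) = (1596/5)/(699/125) = 13300/233 ≈ 57.082
S = 1000/(13300/233) − 10 = 1000/133 in ≈ 7.519 in
Initial abstraction Ia = S/5 = (1000/133)/5 = 200/133 ≈ 1.504 in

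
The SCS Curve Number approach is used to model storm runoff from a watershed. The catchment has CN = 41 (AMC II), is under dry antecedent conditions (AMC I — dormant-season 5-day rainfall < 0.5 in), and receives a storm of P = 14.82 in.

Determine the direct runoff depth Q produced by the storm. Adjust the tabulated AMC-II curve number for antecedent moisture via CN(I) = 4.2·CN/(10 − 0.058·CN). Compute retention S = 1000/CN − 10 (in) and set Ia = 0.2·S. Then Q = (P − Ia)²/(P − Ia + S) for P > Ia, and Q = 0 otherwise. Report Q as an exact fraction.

Q = 117649686001/78264943050 in ≈ 1.503 in

CN(I) from CN(II)=41: (4.2·41)/(10 − 0.058·41) = 86100/3811 ≈ 22.592
Max retention: S = 1000/(86100/3811) − 10 = 29500/861 in (≈ 34.262 in)
Ia = 0.2·(29500/861) = 5900/861 in ≈ 6.852 in
Since P=14.820 > Ia=6.852: effective rainfall P−Ia = 343001/43050 in
Q: (343001/43050)² ÷ (1818001/43050) = 117649686001/78264943050 in (≈ 1.503 in)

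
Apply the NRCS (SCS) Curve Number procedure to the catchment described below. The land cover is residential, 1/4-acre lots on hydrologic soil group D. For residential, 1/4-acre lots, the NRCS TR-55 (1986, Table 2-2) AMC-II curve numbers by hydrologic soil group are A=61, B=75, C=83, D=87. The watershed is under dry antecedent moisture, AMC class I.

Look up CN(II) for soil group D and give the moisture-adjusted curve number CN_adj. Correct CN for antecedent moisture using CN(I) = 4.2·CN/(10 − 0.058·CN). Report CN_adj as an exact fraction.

CN_adj = 182700/2477 ≈ 73.759

NRCS table: residential, 1/4-acre lots, soil group D → CN(II) = 87
Dry (AMC I): CN(I) = 4.2·87/(10 − 0.058·87) = (1827/5)/(2477/500) = 182700/2477 ≈ 73.759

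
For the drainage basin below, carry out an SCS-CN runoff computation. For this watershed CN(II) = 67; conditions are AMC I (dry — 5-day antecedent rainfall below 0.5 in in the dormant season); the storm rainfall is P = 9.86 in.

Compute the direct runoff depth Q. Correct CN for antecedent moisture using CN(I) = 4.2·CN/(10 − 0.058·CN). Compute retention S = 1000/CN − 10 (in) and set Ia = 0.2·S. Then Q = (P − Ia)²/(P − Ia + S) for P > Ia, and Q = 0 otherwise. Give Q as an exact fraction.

Adjust CN=67 to AMC I: 4.2·67/(10 − 0.058·67) → (1407/5) ÷ (3057/500) = 46900/1019 ≈ 46.026
Max retention: S = 1000/(46900/1019) − 10 = 5500/469 in (≈ 11.727 in)
Ia = 0.2S: 0.2·11.727 = 2.345 in (exactly 1100/469)
Since P=9.860 > Ia=2.345: effective rainfall P−Ia = 176217/23450 in
Q: (176217/23450)² ÷ (451217/23450) = 31052431089/10581038650 in (≈ 2.935 in)

Q = 31052431089/10581038650 in ≈ 2.935 in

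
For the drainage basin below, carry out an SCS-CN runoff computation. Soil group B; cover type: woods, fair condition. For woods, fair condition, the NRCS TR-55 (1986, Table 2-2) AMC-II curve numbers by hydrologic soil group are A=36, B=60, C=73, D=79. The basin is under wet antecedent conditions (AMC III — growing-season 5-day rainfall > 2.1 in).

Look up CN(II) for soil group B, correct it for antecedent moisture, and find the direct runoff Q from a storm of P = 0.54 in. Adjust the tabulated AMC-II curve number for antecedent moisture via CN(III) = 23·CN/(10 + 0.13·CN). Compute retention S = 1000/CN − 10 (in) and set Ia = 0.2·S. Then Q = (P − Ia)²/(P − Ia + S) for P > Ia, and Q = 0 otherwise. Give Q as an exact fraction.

NRCS table: woods, fair condition, soil group B → CN(II) = 60
Adjust CN=60 to AMC III: 23·60/(10 + 0.13·60) → 1380 ÷ (89/5) = 6900/89 ≈ 77.528
Max retention: S = 1000/(6900/89) − 10 = 200/69 in (≈ 2.899 in)
Ia = 0.2·(200/69) = 40/69 in ≈ 0.580 in
P = 0.540 ≤ Ia = 0.580 in: entire storm abstracted, Q = 0.

Q = 0 in ≈ 0.000 in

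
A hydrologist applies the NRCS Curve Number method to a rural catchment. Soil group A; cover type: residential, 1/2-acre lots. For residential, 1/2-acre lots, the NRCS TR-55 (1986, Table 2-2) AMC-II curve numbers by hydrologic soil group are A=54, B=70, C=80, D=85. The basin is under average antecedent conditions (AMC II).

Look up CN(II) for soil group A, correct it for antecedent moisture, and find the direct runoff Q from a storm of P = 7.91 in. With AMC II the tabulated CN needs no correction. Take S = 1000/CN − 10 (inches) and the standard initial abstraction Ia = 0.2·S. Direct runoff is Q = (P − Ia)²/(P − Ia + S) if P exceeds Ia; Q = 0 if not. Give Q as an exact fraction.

NRCS table: residential, 1/2-acre lots, soil group A → CN(II) = 54
Average conditions: CN = 54 (no AMC adjustment).
Max retention: S = 1000/54 − 10 = 230/27 in (≈ 8.519 in)
Ia = 0.2S: 0.2·8.519 = 1.704 in (exactly 46/27)
Excess rainfall: 7.910 − 1.704 = 6.206 in; P > Ia so Q > 0
Runoff Q = (P−Ia)²/(P−Ia+S) = (6.206)²/(6.206+8.519) = 280797049/107343900 ≈ 2.616 in

Q = 280797049/107343900 in ≈ 2.616 in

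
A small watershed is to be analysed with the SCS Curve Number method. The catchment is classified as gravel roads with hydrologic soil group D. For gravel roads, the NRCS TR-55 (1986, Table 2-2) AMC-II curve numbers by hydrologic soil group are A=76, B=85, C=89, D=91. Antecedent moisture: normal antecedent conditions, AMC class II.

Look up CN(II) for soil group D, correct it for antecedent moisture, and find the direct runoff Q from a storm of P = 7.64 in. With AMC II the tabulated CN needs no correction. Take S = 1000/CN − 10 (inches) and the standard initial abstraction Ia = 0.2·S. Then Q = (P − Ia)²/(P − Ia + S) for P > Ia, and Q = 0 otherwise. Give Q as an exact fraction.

NRCS table: gravel roads, soil group D → CN(II) = 91
AMC II — tabulated CN = 91 applies directly.
Retention S: 1000/CN − 10 with CN=91.000 → S = 90/91 ≈ 0.989 in
Ia = 0.2·(90/91) = 18/91 in ≈ 0.198 in
P − Ia = 7.640 − 0.198 = 16931/2275 ≈ 7.442 in (> 0, runoff occurs)
Runoff Q = (P−Ia)²/(P−Ia+S) = (7.442)²/(7.442+0.989) = 286658761/43636775 ≈ 6.569 in

Q = 286658761/43636775 in ≈ 6.569 in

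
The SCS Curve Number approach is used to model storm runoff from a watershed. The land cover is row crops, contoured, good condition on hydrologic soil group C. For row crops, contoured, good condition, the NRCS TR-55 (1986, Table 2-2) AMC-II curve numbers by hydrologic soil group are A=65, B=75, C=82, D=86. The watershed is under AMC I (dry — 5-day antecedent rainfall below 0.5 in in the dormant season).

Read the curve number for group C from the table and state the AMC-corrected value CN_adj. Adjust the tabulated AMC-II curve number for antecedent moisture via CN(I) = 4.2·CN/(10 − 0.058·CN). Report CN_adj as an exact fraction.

NRCS table: row crops, contoured, good condition, soil group C → CN(II) = 82
Dry (AMC I): CN(I) = 4.2·82/(10 − 0.058·82) = (1722/5)/(1311/250) = 28700/437 ≈ 65.675

CN_adj = 28700/437 ≈ 65.675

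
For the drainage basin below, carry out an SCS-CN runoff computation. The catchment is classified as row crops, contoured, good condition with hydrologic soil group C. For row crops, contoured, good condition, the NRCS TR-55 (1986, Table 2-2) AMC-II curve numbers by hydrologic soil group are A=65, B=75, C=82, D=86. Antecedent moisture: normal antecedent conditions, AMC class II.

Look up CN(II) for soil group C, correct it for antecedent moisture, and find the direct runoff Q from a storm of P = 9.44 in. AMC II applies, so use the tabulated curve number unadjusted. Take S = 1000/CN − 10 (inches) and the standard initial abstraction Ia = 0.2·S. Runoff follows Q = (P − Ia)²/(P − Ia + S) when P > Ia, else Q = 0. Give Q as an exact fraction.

Q = 21279769/2940725 in ≈ 7.236 in

NRCS table: row crops, contoured, good condition, soil group C → CN(II) = 82
Average conditions: CN = 82 (no AMC adjustment).
Retention S: 1000/CN − 10 with CN=82.000 → S = 90/41 ≈ 2.195 in
Ia = 0.2S: 0.2·2.195 = 0.439 in (exactly 18/41)
Excess rainfall: 9.440 − 0.439 = 9.001 in; P > Ia so Q > 0
Q = (9226/1025)²/((9226/1025) + 90/41) = (85119076/1050625)/(11476/1025) = 21279769/2940725 in ≈ 7.236 in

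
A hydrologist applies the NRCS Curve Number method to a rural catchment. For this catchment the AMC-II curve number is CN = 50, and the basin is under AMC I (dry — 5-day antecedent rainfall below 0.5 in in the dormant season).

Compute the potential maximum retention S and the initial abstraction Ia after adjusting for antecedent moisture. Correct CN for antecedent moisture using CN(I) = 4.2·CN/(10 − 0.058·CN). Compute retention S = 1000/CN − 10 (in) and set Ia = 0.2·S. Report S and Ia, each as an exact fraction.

Dry (AMC I): CN(I) = 4.2·50/(10 − 0.058·50) = 210/(71/10) = 2100/71 ≈ 29.577
S = 1000/(2100/71) − 10 = 500/21 in ≈ 23.810 in
Initial abstraction Ia = S/5 = (500/21)/5 = 100/21 ≈ 4.762 in

S = 500/21 in ≈ 23.810 in; Ia = 100/21 in ≈ 4.762 in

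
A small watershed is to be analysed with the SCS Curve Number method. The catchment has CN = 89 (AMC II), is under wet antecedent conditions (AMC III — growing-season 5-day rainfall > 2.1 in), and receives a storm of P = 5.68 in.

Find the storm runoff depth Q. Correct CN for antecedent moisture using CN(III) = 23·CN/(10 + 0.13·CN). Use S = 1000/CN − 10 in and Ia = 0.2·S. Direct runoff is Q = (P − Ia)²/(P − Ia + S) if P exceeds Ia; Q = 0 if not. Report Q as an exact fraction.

Q = 40662105138/8000545975 in ≈ 5.082 in

Adjust CN=89 to AMC III: 23·89/(10 + 0.13·89) → 2047 ÷ (2157/100) = 204700/2157 ≈ 94.900
Max retention: S = 1000/(204700/2157) − 10 = 1100/2047 in (≈ 0.537 in)
Ia = 0.2S: 0.2·0.537 = 0.107 in (exactly 220/2047)
Excess rainfall: 5.680 − 0.107 = 5.573 in; P > Ia so Q > 0
Runoff Q = (P−Ia)²/(P−Ia+S) = (5.573)²/(5.573+0.537) = 40662105138/8000545975 ≈ 5.082 in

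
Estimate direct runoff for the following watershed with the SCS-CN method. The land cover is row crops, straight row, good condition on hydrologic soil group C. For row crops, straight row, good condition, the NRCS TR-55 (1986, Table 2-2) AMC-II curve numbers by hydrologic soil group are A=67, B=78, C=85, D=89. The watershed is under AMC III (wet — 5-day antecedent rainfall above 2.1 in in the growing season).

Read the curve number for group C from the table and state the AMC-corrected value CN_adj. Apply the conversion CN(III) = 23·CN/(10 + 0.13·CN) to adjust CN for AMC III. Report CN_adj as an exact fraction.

NRCS table: row crops, straight row, good condition, soil group C → CN(II) = 85
Adjust CN=85 to AMC III: 23·85/(10 + 0.13·85) → 1955 ÷ (421/20) = 39100/421 ≈ 92.874

CN_adj = 39100/421 ≈ 92.874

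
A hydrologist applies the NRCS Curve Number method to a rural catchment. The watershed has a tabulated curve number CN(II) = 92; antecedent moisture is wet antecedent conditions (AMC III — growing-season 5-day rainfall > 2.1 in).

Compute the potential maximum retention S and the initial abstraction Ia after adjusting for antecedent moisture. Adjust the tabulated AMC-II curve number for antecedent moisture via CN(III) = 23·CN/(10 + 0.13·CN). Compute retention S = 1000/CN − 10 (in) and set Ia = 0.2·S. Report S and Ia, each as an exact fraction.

CN(III) from CN(II)=92: (23·92)/(10 + 0.13·92) = 52900/549 ≈ 96.357
Max retention: S = 1000/(52900/549) − 10 = 200/529 in (≈ 0.378 in)
Initial abstraction Ia = S/5 = (200/529)/5 = 40/529 ≈ 0.076 in

S = 200/529 in ≈ 0.378 in; Ia = 40/529 in ≈ 0.076 in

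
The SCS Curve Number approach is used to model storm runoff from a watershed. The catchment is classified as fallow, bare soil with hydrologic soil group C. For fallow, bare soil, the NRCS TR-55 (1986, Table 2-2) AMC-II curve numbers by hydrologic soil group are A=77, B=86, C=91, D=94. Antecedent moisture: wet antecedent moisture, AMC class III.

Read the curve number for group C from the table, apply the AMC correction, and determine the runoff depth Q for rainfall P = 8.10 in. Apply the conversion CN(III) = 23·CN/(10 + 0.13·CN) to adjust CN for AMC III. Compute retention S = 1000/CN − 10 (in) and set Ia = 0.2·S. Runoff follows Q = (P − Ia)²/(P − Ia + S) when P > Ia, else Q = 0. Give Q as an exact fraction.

NRCS table: fallow, bare soil, soil group C → CN(II) = 91
CN(III) from CN(II)=91: (23·91)/(10 + 0.13·91) = 209300/2183 ≈ 95.877
Max retention: S = 1000/(209300/2183) − 10 = 900/2093 in (≈ 0.430 in)
Ia = 0.2S: 0.2·0.430 = 0.086 in (exactly 180/2093)
Since P=8.100 > Ia=0.086: effective rainfall P−Ia = 167733/20930 in
Q: (167733/20930)² ÷ (176733/20930) = 3126039921/411002410 in (≈ 7.606 in)

Q = 3126039921/411002410 in ≈ 7.606 in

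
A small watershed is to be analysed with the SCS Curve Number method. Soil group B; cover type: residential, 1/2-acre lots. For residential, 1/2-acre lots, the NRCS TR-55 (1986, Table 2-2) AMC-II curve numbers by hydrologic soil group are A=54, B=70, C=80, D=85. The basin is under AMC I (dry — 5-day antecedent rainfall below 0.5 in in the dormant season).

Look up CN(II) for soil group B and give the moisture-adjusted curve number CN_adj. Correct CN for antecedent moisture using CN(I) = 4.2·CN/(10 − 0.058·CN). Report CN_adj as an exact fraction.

NRCS table: residential, 1/2-acre lots, soil group B → CN(II) = 70
Adjust CN=70 to AMC I: 4.2·70/(10 − 0.058·70) → 294 ÷ (297/50) = 4900/99 ≈ 49.495

CN_adj = 4900/99 ≈ 49.495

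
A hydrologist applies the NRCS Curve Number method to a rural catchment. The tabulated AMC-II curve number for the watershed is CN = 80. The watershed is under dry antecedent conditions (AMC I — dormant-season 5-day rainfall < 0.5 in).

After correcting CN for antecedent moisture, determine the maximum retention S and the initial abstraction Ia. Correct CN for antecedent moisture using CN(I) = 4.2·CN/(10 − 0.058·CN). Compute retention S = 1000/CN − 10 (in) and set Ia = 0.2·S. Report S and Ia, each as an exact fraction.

CN(I) from CN(II)=80: (4.2·80)/(10 − 0.058·80) = 4200/67 ≈ 62.687
S = 1000/(4200/67) − 10 = 125/21 in ≈ 5.952 in
Ia = 0.2·(125/21) = 25/21 in ≈ 1.190 in

S = 125/21 in ≈ 5.952 in; Ia = 25/21 in ≈ 1.190 in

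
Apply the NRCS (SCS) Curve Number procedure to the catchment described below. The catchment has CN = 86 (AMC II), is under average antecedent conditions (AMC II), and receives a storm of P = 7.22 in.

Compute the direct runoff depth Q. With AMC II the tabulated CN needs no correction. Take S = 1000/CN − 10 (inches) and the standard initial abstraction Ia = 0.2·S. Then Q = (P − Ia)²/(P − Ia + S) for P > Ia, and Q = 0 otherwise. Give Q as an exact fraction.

AMC II — tabulated CN = 86 applies directly.
S = 1000/86 − 10 = 70/43 in ≈ 1.628 in
Initial abstraction Ia = S/5 = (70/43)/5 = 14/43 ≈ 0.326 in
Excess rainfall: 7.220 − 0.326 = 6.894 in; P > Ia so Q > 0
Q = (14823/2150)²/((14823/2150) + 70/43) = (219721329/4622500)/(18323/2150) = 219721329/39394450 in ≈ 5.577 in

Q = 219721329/39394450 in ≈ 5.577 in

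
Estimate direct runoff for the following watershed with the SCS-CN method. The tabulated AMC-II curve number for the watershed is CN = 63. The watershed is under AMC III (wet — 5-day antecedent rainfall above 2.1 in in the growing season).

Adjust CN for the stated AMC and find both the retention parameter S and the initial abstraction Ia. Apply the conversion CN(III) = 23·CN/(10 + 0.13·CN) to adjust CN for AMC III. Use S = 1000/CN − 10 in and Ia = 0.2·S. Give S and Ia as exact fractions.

S = 3700/1449 in ≈ 2.553 in; Ia = 740/1449 in ≈ 0.511 in

CN(III) from CN(II)=63: (23·63)/(10 + 0.13·63) = 144900/1819 ≈ 79.659
S = 1000/(144900/1819) − 10 = 3700/1449 in ≈ 2.553 in
Ia = 0.2·(3700/1449) = 740/1449 in ≈ 0.511 in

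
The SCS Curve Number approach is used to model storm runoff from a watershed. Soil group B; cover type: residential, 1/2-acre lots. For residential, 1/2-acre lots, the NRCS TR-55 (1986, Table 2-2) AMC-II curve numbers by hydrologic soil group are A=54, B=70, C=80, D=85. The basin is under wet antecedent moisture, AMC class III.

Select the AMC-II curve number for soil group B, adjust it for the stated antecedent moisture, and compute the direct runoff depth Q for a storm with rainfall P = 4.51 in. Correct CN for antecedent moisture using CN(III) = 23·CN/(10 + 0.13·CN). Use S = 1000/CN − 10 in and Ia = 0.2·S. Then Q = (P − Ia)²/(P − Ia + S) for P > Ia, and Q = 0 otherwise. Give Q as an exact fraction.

NRCS table: residential, 1/2-acre lots, soil group B → CN(II) = 70
Wet (AMC III): CN(III) = 23·70/(10 + 0.13·70) = 1610/(191/10) = 16100/191 ≈ 84.293
Max retention: S = 1000/(16100/191) − 10 = 300/161 in (≈ 1.863 in)
Ia = 0.2S: 0.2·1.863 = 0.373 in (exactly 60/161)
P − Ia = 4.510 − 0.373 = 66611/16100 ≈ 4.137 in (> 0, runoff occurs)
Q: (66611/16100)² ÷ (96611/16100) = 4437025321/1555437100 in (≈ 2.853 in)

Q = 4437025321/1555437100 in ≈ 2.853 in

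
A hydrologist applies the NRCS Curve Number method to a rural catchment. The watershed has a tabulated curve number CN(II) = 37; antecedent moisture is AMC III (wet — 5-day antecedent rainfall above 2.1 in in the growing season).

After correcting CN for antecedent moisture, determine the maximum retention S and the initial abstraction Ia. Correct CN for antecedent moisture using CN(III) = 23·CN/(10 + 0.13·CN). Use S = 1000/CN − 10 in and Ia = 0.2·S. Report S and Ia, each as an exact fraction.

S = 6300/851 in ≈ 7.403 in; Ia = 1260/851 in ≈ 1.481 in

Adjust CN=37 to AMC III: 23·37/(10 + 0.13·37) → 851 ÷ (1481/100) = 85100/1481 ≈ 57.461
S = 1000/(85100/1481) − 10 = 6300/851 in ≈ 7.403 in
Ia = 0.2S: 0.2·7.403 = 1.481 in (exactly 1260/851)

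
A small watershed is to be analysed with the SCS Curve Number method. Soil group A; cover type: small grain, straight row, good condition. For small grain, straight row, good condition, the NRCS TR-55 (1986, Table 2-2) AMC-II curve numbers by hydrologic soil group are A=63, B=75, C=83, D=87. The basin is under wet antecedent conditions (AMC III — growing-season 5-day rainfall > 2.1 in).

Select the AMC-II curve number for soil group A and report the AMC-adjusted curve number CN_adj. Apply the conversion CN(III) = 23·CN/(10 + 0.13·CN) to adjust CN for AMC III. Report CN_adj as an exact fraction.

NRCS table: small grain, straight row, good condition, soil group A → CN(II) = 63
Wet (AMC III): CN(III) = 23·63/(10 + 0.13·63) = 1449/(1819/100) = 144900/1819 ≈ 79.659

CN_adj = 144900/1819 ≈ 79.659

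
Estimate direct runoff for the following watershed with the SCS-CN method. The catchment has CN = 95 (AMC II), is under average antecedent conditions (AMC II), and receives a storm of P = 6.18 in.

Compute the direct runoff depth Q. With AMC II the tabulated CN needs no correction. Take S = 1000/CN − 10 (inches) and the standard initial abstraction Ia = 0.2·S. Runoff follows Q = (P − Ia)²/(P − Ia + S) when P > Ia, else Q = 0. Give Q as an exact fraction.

Q = 33304441/5957450 in ≈ 5.590 in

AMC II — tabulated CN = 95 applies directly.
Retention S: 1000/CN − 10 with CN=95.000 → S = 10/19 ≈ 0.526 in
Initial abstraction Ia = S/5 = (10/19)/5 = 2/19 ≈ 0.105 in
Since P=6.180 > Ia=0.105: effective rainfall P−Ia = 5771/950 in
Runoff Q = (P−Ia)²/(P−Ia+S) = (6.075)²/(6.075+0.526) = 33304441/5957450 ≈ 5.590 in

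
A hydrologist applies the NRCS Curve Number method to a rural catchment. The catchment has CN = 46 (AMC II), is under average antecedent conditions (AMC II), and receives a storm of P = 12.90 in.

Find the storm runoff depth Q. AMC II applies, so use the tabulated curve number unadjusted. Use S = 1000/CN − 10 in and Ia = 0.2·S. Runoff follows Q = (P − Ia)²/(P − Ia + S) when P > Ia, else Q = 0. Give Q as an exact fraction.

Average conditions: CN = 46 (no AMC adjustment).
Retention S: 1000/CN − 10 with CN=46.000 → S = 270/23 ≈ 11.739 in
Ia = 0.2·(270/23) = 54/23 in ≈ 2.348 in
Since P=12.900 > Ia=2.348: effective rainfall P−Ia = 2427/230 in
Q: (2427/230)² ÷ (5127/230) = 1963443/393070 in (≈ 4.995 in)

Q = 1963443/393070 in ≈ 4.995 in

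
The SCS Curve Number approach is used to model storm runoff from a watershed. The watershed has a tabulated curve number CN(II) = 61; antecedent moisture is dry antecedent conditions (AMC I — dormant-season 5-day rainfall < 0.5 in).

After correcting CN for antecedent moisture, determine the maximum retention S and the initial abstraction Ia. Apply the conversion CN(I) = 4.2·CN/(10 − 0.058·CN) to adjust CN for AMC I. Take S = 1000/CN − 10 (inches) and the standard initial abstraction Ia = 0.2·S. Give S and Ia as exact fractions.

CN(I) from CN(II)=61: (4.2·61)/(10 − 0.058·61) = 42700/1077 ≈ 39.647
Retention S: 1000/CN − 10 with CN=39.647 → S = 6500/427 ≈ 15.222 in
Ia = 0.2S: 0.2·15.222 = 3.044 in (exactly 1300/427)

S = 6500/427 in ≈ 15.222 in; Ia = 1300/427 in ≈ 3.044 in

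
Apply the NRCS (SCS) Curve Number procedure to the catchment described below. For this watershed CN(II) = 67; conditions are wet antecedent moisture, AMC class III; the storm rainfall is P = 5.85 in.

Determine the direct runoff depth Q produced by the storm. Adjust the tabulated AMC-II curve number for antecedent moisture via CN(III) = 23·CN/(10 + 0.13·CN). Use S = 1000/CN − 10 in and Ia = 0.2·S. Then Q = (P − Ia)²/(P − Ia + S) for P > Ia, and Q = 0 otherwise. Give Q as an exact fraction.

CN(III) from CN(II)=67: (23·67)/(10 + 0.13·67) = 154100/1871 ≈ 82.362
Retention S: 1000/CN − 10 with CN=82.362 → S = 3300/1541 ≈ 2.141 in
Ia = 0.2S: 0.2·2.141 = 0.428 in (exactly 660/1541)
Since P=5.850 > Ia=0.428: effective rainfall P−Ia = 167097/30820 in
Runoff Q = (P−Ia)²/(P−Ia+S) = (5.422)²/(5.422+2.141) = 9307135803/2394683180 ≈ 3.887 in

Q = 9307135803/2394683180 in ≈ 3.887 in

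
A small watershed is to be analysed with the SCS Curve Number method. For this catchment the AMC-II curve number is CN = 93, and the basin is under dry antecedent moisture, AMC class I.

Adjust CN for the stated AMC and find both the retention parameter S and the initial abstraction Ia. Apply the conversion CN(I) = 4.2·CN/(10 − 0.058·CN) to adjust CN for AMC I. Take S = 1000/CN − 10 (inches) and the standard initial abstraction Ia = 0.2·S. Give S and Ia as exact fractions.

CN(I) from CN(II)=93: (4.2·93)/(10 − 0.058·93) = 27900/329 ≈ 84.802
Max retention: S = 1000/(27900/329) − 10 = 500/279 in (≈ 1.792 in)
Initial abstraction Ia = S/5 = (500/279)/5 = 100/279 ≈ 0.358 in

S = 500/279 in ≈ 1.792 in; Ia = 100/279 in ≈ 0.358 in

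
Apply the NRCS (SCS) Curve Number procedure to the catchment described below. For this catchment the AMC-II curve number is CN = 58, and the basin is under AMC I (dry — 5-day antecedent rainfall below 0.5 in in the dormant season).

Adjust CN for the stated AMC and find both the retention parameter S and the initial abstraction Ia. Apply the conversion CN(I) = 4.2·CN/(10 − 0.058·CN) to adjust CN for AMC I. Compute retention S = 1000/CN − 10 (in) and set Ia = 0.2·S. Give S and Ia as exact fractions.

Dry (AMC I): CN(I) = 4.2·58/(10 − 0.058·58) = (1218/5)/(1659/250) = 2900/79 ≈ 36.709
Retention S: 1000/CN − 10 with CN=36.709 → S = 500/29 ≈ 17.241 in
Ia = 0.2·(500/29) = 100/29 in ≈ 3.448 in

S = 500/29 in ≈ 17.241 in; Ia = 100/29 in ≈ 3.448 in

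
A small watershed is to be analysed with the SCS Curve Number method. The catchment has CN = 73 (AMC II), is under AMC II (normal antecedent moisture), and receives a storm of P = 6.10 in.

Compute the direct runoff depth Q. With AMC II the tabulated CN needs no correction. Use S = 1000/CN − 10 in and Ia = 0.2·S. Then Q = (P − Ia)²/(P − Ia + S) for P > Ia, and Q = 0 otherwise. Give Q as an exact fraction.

Q = 15311569/4827490 in ≈ 3.172 in

Average conditions: CN = 73 (no AMC adjustment).
Retention S: 1000/CN − 10 with CN=73.000 → S = 270/73 ≈ 3.699 in
Ia = 0.2S: 0.2·3.699 = 0.740 in (exactly 54/73)
Excess rainfall: 6.100 − 0.740 = 5.360 in; P > Ia so Q > 0
Q: (3913/730)² ÷ (6613/730) = 15311569/4827490 in (≈ 3.172 in)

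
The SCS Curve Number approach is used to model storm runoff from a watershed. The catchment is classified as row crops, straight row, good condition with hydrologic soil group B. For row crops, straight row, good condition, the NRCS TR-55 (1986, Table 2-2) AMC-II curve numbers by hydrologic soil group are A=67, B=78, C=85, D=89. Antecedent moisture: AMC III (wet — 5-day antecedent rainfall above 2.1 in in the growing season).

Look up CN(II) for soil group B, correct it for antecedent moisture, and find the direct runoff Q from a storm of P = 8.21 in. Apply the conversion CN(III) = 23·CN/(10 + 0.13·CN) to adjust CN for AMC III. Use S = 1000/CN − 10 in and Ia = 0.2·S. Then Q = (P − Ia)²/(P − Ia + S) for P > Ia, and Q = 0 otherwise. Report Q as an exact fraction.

NRCS table: row crops, straight row, good condition, soil group B → CN(II) = 78
Adjust CN=78 to AMC III: 23·78/(10 + 0.13·78) → 1794 ÷ (1007/50) = 89700/1007 ≈ 89.076
S = 1000/(89700/1007) − 10 = 1100/897 in ≈ 1.226 in
Ia = 0.2·(1100/897) = 220/897 in ≈ 0.245 in
Excess rainfall: 8.210 − 0.245 = 7.965 in; P > Ia so Q > 0
Q = (714437/89700)²/((714437/89700) + 1100/897) = (510420226969/8046090000)/(824437/89700) = 510420226969/73951998900 in ≈ 6.902 in

Q = 510420226969/73951998900 in ≈ 6.902 in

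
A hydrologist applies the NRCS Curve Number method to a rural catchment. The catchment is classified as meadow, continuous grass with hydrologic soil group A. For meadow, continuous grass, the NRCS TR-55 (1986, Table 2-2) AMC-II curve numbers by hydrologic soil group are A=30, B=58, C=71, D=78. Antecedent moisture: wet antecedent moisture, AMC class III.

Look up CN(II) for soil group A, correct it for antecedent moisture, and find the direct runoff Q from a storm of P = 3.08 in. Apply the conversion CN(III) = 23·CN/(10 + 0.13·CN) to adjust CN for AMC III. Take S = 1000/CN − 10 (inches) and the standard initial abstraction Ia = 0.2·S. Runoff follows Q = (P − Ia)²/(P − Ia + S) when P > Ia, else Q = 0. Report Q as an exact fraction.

NRCS table: meadow, continuous grass, soil group A → CN(II) = 30
Wet (AMC III): CN(III) = 23·30/(10 + 0.13·30) = 690/(139/10) = 6900/139 ≈ 49.640
Max retention: S = 1000/(6900/139) − 10 = 700/69 in (≈ 10.145 in)
Ia = 0.2·(700/69) = 140/69 in ≈ 2.029 in
Since P=3.080 > Ia=2.029: effective rainfall P−Ia = 1813/1725 in
Q: (1813/1725)² ÷ (19313/1725) = 469567/4759275 in (≈ 0.099 in)

Q = 469567/4759275 in ≈ 0.099 in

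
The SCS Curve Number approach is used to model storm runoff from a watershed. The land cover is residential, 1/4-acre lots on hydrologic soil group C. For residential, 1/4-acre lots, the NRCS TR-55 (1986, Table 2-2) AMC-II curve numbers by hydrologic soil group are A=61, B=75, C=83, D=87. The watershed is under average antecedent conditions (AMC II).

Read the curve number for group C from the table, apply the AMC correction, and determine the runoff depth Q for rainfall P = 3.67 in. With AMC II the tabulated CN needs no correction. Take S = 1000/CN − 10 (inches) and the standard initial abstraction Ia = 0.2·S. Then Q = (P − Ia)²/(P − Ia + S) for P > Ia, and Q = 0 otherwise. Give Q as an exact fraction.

Q = 732297721/365706300 in ≈ 2.002 in

NRCS table: residential, 1/4-acre lots, soil group C → CN(II) = 83
CN(II) = 83; AMC II needs no correction.
Max retention: S = 1000/83 − 10 = 170/83 in (≈ 2.048 in)
Ia = 0.2S: 0.2·2.048 = 0.410 in (exactly 34/83)
P − Ia = 3.670 − 0.410 = 27061/8300 ≈ 3.260 in (> 0, runoff occurs)
Q: (27061/8300)² ÷ (44061/8300) = 732297721/365706300 in (≈ 2.002 in)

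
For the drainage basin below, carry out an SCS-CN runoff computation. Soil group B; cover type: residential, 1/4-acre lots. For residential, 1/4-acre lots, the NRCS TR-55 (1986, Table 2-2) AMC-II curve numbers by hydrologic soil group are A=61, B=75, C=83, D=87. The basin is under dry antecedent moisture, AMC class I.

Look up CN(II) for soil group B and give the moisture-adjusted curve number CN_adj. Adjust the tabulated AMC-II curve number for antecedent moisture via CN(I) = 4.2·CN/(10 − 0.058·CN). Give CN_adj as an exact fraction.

CN_adj = 6300/113 ≈ 55.752

NRCS table: residential, 1/4-acre lots, soil group B → CN(II) = 75
Adjust CN=75 to AMC I: 4.2·75/(10 − 0.058·75) → 315 ÷ (113/20) = 6300/113 ≈ 55.752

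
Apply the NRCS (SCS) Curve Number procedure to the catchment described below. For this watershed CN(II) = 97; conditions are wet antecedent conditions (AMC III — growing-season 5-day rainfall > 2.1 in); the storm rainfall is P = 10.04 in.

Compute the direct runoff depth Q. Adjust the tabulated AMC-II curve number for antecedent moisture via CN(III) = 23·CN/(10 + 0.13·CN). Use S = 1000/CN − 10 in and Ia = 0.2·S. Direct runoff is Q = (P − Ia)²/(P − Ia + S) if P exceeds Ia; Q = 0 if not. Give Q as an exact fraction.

Q = 311901027361/31567590275 in ≈ 9.880 in

Adjust CN=97 to AMC III: 23·97/(10 + 0.13·97) → 2231 ÷ (2261/100) = 223100/2261 ≈ 98.673
Retention S: 1000/CN − 10 with CN=98.673 → S = 300/2231 ≈ 0.134 in
Ia = 0.2·(300/2231) = 60/2231 in ≈ 0.027 in
Excess rainfall: 10.040 − 0.027 = 10.013 in; P > Ia so Q > 0
Runoff Q = (P−Ia)²/(P−Ia+S) = (10.013)²/(10.013+0.134) = 311901027361/31567590275 ≈ 9.880 in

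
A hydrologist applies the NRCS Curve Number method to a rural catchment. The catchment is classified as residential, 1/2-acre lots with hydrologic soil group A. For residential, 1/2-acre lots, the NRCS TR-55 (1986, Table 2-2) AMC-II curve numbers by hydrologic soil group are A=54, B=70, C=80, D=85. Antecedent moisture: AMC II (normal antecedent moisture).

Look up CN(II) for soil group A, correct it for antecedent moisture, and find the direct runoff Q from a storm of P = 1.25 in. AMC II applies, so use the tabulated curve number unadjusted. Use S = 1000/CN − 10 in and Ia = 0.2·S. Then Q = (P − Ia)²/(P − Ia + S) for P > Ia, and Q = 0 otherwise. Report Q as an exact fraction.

Q = 0 in ≈ 0.000 in

NRCS table: residential, 1/2-acre lots, soil group A → CN(II) = 54
CN(II) = 54; AMC II needs no correction.
Max retention: S = 1000/54 − 10 = 230/27 in (≈ 8.519 in)
Initial abstraction Ia = S/5 = (230/27)/5 = 46/27 ≈ 1.704 in
P = 1.250 ≤ Ia = 1.704 in: entire storm abstracted, Q = 0.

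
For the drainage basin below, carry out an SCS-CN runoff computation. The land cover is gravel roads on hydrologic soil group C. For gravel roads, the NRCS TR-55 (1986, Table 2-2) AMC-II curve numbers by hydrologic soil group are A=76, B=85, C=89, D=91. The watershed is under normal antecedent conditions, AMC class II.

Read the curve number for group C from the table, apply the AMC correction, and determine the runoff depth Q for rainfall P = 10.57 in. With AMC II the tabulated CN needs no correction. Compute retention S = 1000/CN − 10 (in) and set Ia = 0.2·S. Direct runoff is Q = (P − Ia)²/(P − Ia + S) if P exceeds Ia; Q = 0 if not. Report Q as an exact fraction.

Q = 8440648129/915569700 in ≈ 9.219 in

NRCS table: gravel roads, soil group C → CN(II) = 89
CN(II) = 89; AMC II needs no correction.
S = 1000/89 − 10 = 110/89 in ≈ 1.236 in
Ia = 0.2·(110/89) = 22/89 in ≈ 0.247 in
Since P=10.570 > Ia=0.247: effective rainfall P−Ia = 91873/8900 in
Q: (91873/8900)² ÷ (102873/8900) = 8440648129/915569700 in (≈ 9.219 in)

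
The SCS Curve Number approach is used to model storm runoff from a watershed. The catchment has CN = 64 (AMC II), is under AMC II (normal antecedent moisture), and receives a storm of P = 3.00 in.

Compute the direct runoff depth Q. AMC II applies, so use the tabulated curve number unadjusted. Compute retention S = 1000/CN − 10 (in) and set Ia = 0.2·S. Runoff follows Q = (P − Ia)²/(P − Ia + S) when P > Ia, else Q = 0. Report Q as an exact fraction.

Q = 15/32 in ≈ 0.469 in

CN(II) = 64; AMC II needs no correction.
Max retention: S = 1000/64 − 10 = 45/8 in (≈ 5.625 in)
Initial abstraction Ia = S/5 = (45/8)/5 = 9/8 ≈ 1.125 in
Excess rainfall: 3.000 − 1.125 = 1.875 in; P > Ia so Q > 0
Runoff Q = (P−Ia)²/(P−Ia+S) = (1.875)²/(1.875+5.625) = 15/32 ≈ 0.469 in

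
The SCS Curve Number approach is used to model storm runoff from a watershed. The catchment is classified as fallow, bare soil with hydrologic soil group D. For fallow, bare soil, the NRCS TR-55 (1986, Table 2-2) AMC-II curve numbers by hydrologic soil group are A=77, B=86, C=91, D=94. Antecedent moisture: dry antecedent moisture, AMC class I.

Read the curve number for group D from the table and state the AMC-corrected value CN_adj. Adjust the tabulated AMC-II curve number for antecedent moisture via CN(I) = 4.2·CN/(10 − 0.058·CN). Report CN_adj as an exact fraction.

NRCS table: fallow, bare soil, soil group D → CN(II) = 94
Adjust CN=94 to AMC I: 4.2·94/(10 − 0.058·94) → (1974/5) ÷ (1137/250) = 32900/379 ≈ 86.807

CN_adj = 32900/379 ≈ 86.807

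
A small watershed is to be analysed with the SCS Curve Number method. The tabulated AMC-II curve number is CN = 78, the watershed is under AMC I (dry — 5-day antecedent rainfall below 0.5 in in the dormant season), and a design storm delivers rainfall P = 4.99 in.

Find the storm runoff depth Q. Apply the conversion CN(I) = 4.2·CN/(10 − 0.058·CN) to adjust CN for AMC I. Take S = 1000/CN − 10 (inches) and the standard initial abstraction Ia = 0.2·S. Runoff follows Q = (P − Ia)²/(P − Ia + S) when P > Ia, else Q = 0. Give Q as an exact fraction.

Q = 89210339761/69506973900 in ≈ 1.283 in

Adjust CN=78 to AMC I: 4.2·78/(10 − 0.058·78) → (1638/5) ÷ (1369/250) = 81900/1369 ≈ 59.825
S = 1000/(81900/1369) − 10 = 5500/819 in ≈ 6.716 in
Ia = 0.2·(5500/819) = 1100/819 in ≈ 1.343 in
Since P=4.990 > Ia=1.343: effective rainfall P−Ia = 298681/81900 in
Q = (298681/81900)²/((298681/81900) + 5500/819) = (89210339761/6707610000)/(848681/81900) = 89210339761/69506973900 in ≈ 1.283 in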